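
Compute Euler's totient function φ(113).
112

113 = 113
φ(n) = n × ∏(1 - 1/p) for each prime p dividing n
φ(113) = 113 × (1 - 1/113) = 112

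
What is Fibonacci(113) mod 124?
13

Matrix identity: Q^n = [[F_(n+1), F_n], [F_n, F_(n-1)]] with Q = [[1,1],[1,0]].
n = 113 = 1110001₂. Square-and-multiply, entries mod 124:
Q^1 = [[1,1],[1,0]]
Q^3 = (Q^1)²·Q = [[3,2],[2,1]]
Q^7 = (Q^3)²·Q = [[21,13],[13,8]]
Q^14 = (Q^7)² = [[114,5],[5,109]]
Q^28 = (Q^14)² = [[1,123],[123,2]]
Q^56 = (Q^28)² = [[2,121],[121,5]]
Q^113 = (Q^56)²·Q = [[116,13],[13,103]]
F_113 mod 124 = Q^113[0][1] = 13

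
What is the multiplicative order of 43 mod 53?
26

53 is prime, so ord(43) divides φ(53) = 52.
Divisors of 52: 1, 2, 4, 13, 26, 52.
Repeated squaring: 43^1 ≡ 43, 43^2 ≡ 47, 43^4 ≡ 36, 43^8 ≡ 24, 43^16 ≡ 46, 43^32 ≡ 49 (mod 53).
Test 43^d mod 53 for each divisor d in increasing order:
43^1 ≡ 43
43^2 ≡ 47
43^4 ≡ 36
43^13 = 43^8·43^4·43^1 ≡ 52
43^26 = 43^16·43^8·43^2 ≡ 1  ← first divisor giving 1
The order is 26.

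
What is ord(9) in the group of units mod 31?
15

31 is prime, so ord(9) divides φ(31) = 30.
Divisors of 30: 1, 2, 3, 5, 6, 10, 15, 30.
Repeated squaring: 9^1 ≡ 9, 9^2 ≡ 19, 9^4 ≡ 20, 9^8 ≡ 28, 9^16 ≡ 9 (mod 31).
Test 9^d mod 31 for each divisor d in increasing order:
9^1 ≡ 9
9^2 ≡ 19
9^3 = 9^2·9^1 ≡ 16
9^5 = 9^4·9^1 ≡ 25
9^6 = 9^4·9^2 ≡ 8
9^10 = 9^8·9^2 ≡ 5
9^15 = 9^8·9^4·9^2·9^1 ≡ 1  ← first divisor giving 1
The order is 15.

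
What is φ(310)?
120

310 = 2 × 5 × 31
φ(n) = n × ∏(1 - 1/p) for each prime p dividing n
φ(310) = 310 × (1 - 1/2) × (1 - 1/5) × (1 - 1/31) = 120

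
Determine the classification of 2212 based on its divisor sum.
abundant

Proper divisors of 2212: sum = 1 + 2 + 4 + 7 + 14 + 28 + 79 + 158 + 316 + 553 + 1106 = 2268
Since 2268 > 2212, 2212 is abundant.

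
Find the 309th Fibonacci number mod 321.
32

Matrix identity: Q^n = [[F_(n+1), F_n], [F_n, F_(n-1)]] with Q = [[1,1],[1,0]].
n = 309 = 100110101₂. Square-and-multiply, entries mod 321:
Q^1 = [[1,1],[1,0]]
Q^2 = (Q^1)² = [[2,1],[1,1]]
Q^4 = (Q^2)² = [[5,3],[3,2]]
Q^9 = (Q^4)²·Q = [[55,34],[34,21]]
Q^19 = (Q^9)²·Q = [[24,8],[8,16]]
Q^38 = (Q^19)² = [[319,320],[320,320]]
Q^77 = (Q^38)²·Q = [[8,5],[5,3]]
Q^154 = (Q^77)² = [[89,55],[55,34]]
Q^309 = (Q^154)²·Q = [[56,32],[32,24]]
F_309 mod 321 = Q^309[0][1] = 32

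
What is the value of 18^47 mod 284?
60

Repeated squaring. Binary of 47 = 101111.
18^1 ≡ 18 (mod 284); 18^2 ≡ 40 (mod 284); 18^4 ≡ 180 (mod 284); 18^8 ≡ 24 (mod 284); 18^16 ≡ 8 (mod 284); 18^32 ≡ 64 (mod 284)
18^47 = 18^1 × 18^2 × 18^4 × 18^8 × 18^32 ≡ 60 (mod 284)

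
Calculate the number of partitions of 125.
3163127352

p(n) counts ways to write n as a sum of positive integers (order ignored).
Euler's pentagonal recurrence: p(k) = p(k-1) + p(k-2) - p(k-5) - p(k-7) + p(k-12) + p(k-15) - ... (offsets j(3j∓1)/2, signs ++--, p(0)=1, p(<0)=0).
DP table for k = 0..124: p(0)=1, p(1)=1, p(2)=2, p(3)=3, p(4)=5, p(5)=7, p(6)=11, p(7)=15, p(8)=22, p(9)=30, p(10)=42, p(11)=56, p(12)=77, p(13)=101, p(14)=135, p(15)=176, p(16)=231, p(17)=297, p(18)=385, p(19)=490, p(20)=627, p(21)=792, p(22)=1002, p(23)=1255, p(24)=1575, p(25)=1958, p(26)=2436, p(27)=3010, p(28)=3718, p(29)=4565, p(30)=5604, p(31)=6842, p(32)=8349, p(33)=10143, p(34)=12310, p(35)=14883, p(36)=17977, p(37)=21637, p(38)=26015, p(39)=31185, p(40)=37338, p(41)=44583, p(42)=53174, p(43)=63261, p(44)=75175, p(45)=89134, p(46)=105558, p(47)=124754, p(48)=147273, p(49)=173525, p(50)=204226, p(51)=239943, p(52)=281589, p(53)=329931, p(54)=386155, p(55)=451276, p(56)=526823, p(57)=614154, p(58)=715220, p(59)=831820, p(60)=966467, p(61)=1121505, p(62)=1300156, p(63)=1505499, p(64)=1741630, p(65)=2012558, p(66)=2323520, p(67)=2679689, p(68)=3087735, p(69)=3554345, p(70)=4087968, p(71)=4697205, p(72)=5392783, p(73)=6185689, p(74)=7089500, p(75)=8118264, p(76)=9289091, p(77)=10619863, p(78)=12132164, p(79)=13848650, p(80)=15796476, p(81)=18004327, p(82)=20506255, p(83)=23338469, p(84)=26543660, p(85)=30167357, p(86)=34262962, p(87)=38887673, p(88)=44108109, p(89)=49995925, p(90)=56634173, p(91)=64112359, p(92)=72533807, p(93)=82010177, p(94)=92669720, p(95)=104651419, p(96)=118114304, p(97)=133230930, p(98)=150198136, p(99)=169229875, p(100)=190569292, p(101)=214481126, p(102)=241265379, p(103)=271248950, p(104)=304801365, p(105)=342325709, p(106)=384276336, p(107)=431149389, p(108)=483502844, p(109)=541946240, p(110)=607163746, p(111)=679903203, p(112)=761002156, p(113)=851376628, p(114)=952050665, p(115)=1064144451, p(116)=1188908248, p(117)=1327710076, p(118)=1482074143, p(119)=1653668665, p(120)=1844349560, p(121)=2056148051, p(122)=2291320912, p(123)=2552338241, p(124)=2841940500.
Final step: p(125) = p(124) + p(123) - p(120) - p(118) + p(113) + p(110) - p(103) - p(99) + p(90) + p(85) - p(74) - p(68) + p(55) + p(48) - p(33) - p(25) + p(8)
= 2841940500 + 2552338241 - 1844349560 - 1482074143 + 851376628 + 607163746 - 271248950 - 169229875 + 56634173 + 30167357 - 7089500 - 3087735 + 451276 + 147273 - 10143 - 1958 + 22
= 3163127352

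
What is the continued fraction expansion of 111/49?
[2; 3, 1, 3, 3]

Euclidean algorithm steps:
111 = 2 × 49 + 13
49 = 3 × 13 + 10
13 = 1 × 10 + 3
10 = 3 × 3 + 1
3 = 3 × 1 + 0
Continued fraction: [2; 3, 1, 3, 3]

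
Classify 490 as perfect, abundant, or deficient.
abundant

Proper divisors of 490: sum = 1 + 2 + 5 + 7 + 10 + 14 + 35 + 49 + 70 + 98 + 245 = 536
Since 536 > 490, 490 is abundant.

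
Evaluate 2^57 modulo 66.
62

Repeated squaring. Binary of 57 = 111001.
2^1 ≡ 2 (mod 66); 2^2 ≡ 4 (mod 66); 2^4 ≡ 16 (mod 66); 2^8 ≡ 58 (mod 66); 2^16 ≡ 64 (mod 66); 2^32 ≡ 4 (mod 66)
2^57 = 2^1 × 2^8 × 2^16 × 2^32 ≡ 62 (mod 66)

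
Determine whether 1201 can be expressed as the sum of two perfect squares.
24² + 25² (a=24, b=25)

Factorization: 1201 = 1201
By Fermat: n is sum of two squares iff every prime p ≡ 3 (mod 4) appears to even power.
All primes ≡ 3 (mod 4) appear to even power.
Search a = 0, 1, 2, … for 1201 - a² a perfect square: first hit at a = 24: 1201 - 576 = 625 = 25².
1201 = 24² + 25² = 576 + 625 ✓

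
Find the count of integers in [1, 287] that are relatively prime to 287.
240

287 = 7 × 41
φ(n) = n × ∏(1 - 1/p) for each prime p dividing n
φ(287) = 287 × (1 - 1/7) × (1 - 1/41) = 240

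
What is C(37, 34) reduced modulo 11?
4

Using Lucas' theorem:
Write n=37 and k=34 in base 11:
n in base 11: [3, 4]
k in base 11: [3, 1]
C(37,34) mod 11 = ∏ C(n_i, k_i) mod 11
Digit binomials (mod 11): C(3,3) = 1; C(4,1) = 4
Product: 1 × 4 = 4 ≡ 4 (mod 11)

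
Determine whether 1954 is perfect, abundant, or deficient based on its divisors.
deficient

Proper divisors of 1954: sum = 1 + 2 + 977 = 980
Since 980 < 1954, 1954 is deficient.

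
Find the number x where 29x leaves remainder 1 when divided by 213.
191

gcd(29, 213) = 1, so the inverse exists.
Extended Euclidean algorithm on (213, 29):
213 = 7 × 29 + 10  ⟹  10 = (1)·213 + (-7)·29
29 = 2 × 10 + 9  ⟹  9 = (-2)·213 + (15)·29
10 = 1 × 9 + 1  ⟹  1 = (3)·213 + (-22)·29
So (-22)·29 ≡ 1 (mod 213), i.e. 29^(-1) ≡ -22 ≡ 191 (mod 213).
Check: 29 × 191 = 5539 ≡ 1 (mod 213)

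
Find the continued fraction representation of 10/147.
[0; 14, 1, 2, 3]

Euclidean algorithm steps:
10 = 0 × 147 + 10
147 = 14 × 10 + 7
10 = 1 × 7 + 3
7 = 2 × 3 + 1
3 = 3 × 1 + 0
Continued fraction: [0; 14, 1, 2, 3]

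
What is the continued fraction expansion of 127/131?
[0; 1, 31, 1, 3]

Euclidean algorithm steps:
127 = 0 × 131 + 127
131 = 1 × 127 + 4
127 = 31 × 4 + 3
4 = 1 × 3 + 1
3 = 3 × 1 + 0
Continued fraction: [0; 1, 31, 1, 3]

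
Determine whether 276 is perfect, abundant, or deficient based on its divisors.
abundant

Proper divisors of 276: sum = 1 + 2 + 3 + 4 + 6 + 12 + 23 + 46 + 69 + 92 + 138 = 396
Since 396 > 276, 276 is abundant.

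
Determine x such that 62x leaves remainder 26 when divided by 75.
x ≡ 73 (mod 75)

gcd(62, 75) = 1, which divides 26, so solutions exist.
Find 62^(-1) mod 75 by the extended Euclidean algorithm:
75 = 1 × 62 + 13  ⟹  13 = (1)·75 + (-1)·62
62 = 4 × 13 + 10  ⟹  10 = (-4)·75 + (5)·62
13 = 1 × 10 + 3  ⟹  3 = (5)·75 + (-6)·62
10 = 3 × 3 + 1  ⟹  1 = (-19)·75 + (23)·62
So (23)·62 ≡ 1 (mod 75), i.e. 62^(-1) ≡ 23 (mod 75).
x ≡ 23 × 26 = 598 ≡ 73 (mod 75).
Check: 62 × 73 = 4526 ≡ 26 (mod 75).
Unique solution: x ≡ 73 (mod 75)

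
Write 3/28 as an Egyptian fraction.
1/10 + 1/140

Greedy algorithm:
3/28: ceiling(28/3) = 10, use 1/10
1/140: ceiling(140/1) = 140, use 1/140
Result: 3/28 = 1/10 + 1/140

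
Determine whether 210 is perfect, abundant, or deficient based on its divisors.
abundant

Proper divisors of 210: sum = 1 + 2 + 3 + 5 + 6 + 7 + 10 + 14 + 15 + 21 + 30 + 35 + 42 + 70 + 105 = 366
Since 366 > 210, 210 is abundant.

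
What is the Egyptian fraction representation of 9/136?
1/16 + 1/272

Greedy algorithm:
9/136: ceiling(136/9) = 16, use 1/16
1/272: ceiling(272/1) = 272, use 1/272
Result: 9/136 = 1/16 + 1/272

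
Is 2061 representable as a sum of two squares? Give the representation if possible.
6² + 45² (a=6, b=45)

Factorization: 2061 = 3^2 × 229
By Fermat: n is sum of two squares iff every prime p ≡ 3 (mod 4) appears to even power.
All primes ≡ 3 (mod 4) appear to even power.
Search a = 0, 1, 2, … for 2061 - a² a perfect square: first hit at a = 6: 2061 - 36 = 2025 = 45².
2061 = 6² + 45² = 36 + 2025 ✓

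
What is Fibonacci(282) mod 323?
315

Matrix identity: Q^n = [[F_(n+1), F_n], [F_n, F_(n-1)]] with Q = [[1,1],[1,0]].
n = 282 = 100011010₂. Square-and-multiply, entries mod 323:
Q^1 = [[1,1],[1,0]]
Q^2 = (Q^1)² = [[2,1],[1,1]]
Q^4 = (Q^2)² = [[5,3],[3,2]]
Q^8 = (Q^4)² = [[34,21],[21,13]]
Q^17 = (Q^8)²·Q = [[0,305],[305,18]]
Q^35 = (Q^17)²·Q = [[0,1],[1,322]]
Q^70 = (Q^35)² = [[1,322],[322,2]]
Q^141 = (Q^70)²·Q = [[322,2],[2,320]]
Q^282 = (Q^141)² = [[5,315],[315,13]]
F_282 mod 323 = Q^282[0][1] = 315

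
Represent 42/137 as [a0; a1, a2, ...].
[0; 3, 3, 1, 4, 2]

Euclidean algorithm steps:
42 = 0 × 137 + 42
137 = 3 × 42 + 11
42 = 3 × 11 + 9
11 = 1 × 9 + 2
9 = 4 × 2 + 1
2 = 2 × 1 + 0
Continued fraction: [0; 3, 3, 1, 4, 2]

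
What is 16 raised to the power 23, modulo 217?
4

Repeated squaring. Binary of 23 = 10111.
16^1 ≡ 16 (mod 217); 16^2 ≡ 39 (mod 217); 16^4 ≡ 2 (mod 217); 16^8 ≡ 4 (mod 217); 16^16 ≡ 16 (mod 217)
16^23 = 16^1 × 16^2 × 16^4 × 16^16 ≡ 4 (mod 217)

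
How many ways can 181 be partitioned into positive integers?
749474411781

p(n) counts ways to write n as a sum of positive integers (order ignored).
Euler's pentagonal recurrence: p(k) = p(k-1) + p(k-2) - p(k-5) - p(k-7) + p(k-12) + p(k-15) - ... (offsets j(3j∓1)/2, signs ++--, p(0)=1, p(<0)=0).
DP table for k = 0..180: p(0)=1, p(1)=1, p(2)=2, p(3)=3, p(4)=5, p(5)=7, p(6)=11, p(7)=15, p(8)=22, p(9)=30, p(10)=42, p(11)=56, p(12)=77, p(13)=101, p(14)=135, p(15)=176, p(16)=231, p(17)=297, p(18)=385, p(19)=490, p(20)=627, p(21)=792, p(22)=1002, p(23)=1255, p(24)=1575, p(25)=1958, p(26)=2436, p(27)=3010, p(28)=3718, p(29)=4565, p(30)=5604, p(31)=6842, p(32)=8349, p(33)=10143, p(34)=12310, p(35)=14883, p(36)=17977, p(37)=21637, p(38)=26015, p(39)=31185, p(40)=37338, p(41)=44583, p(42)=53174, p(43)=63261, p(44)=75175, p(45)=89134, p(46)=105558, p(47)=124754, p(48)=147273, p(49)=173525, p(50)=204226, p(51)=239943, p(52)=281589, p(53)=329931, p(54)=386155, p(55)=451276, p(56)=526823, p(57)=614154, p(58)=715220, p(59)=831820, p(60)=966467, p(61)=1121505, p(62)=1300156, p(63)=1505499, p(64)=1741630, p(65)=2012558, p(66)=2323520, p(67)=2679689, p(68)=3087735, p(69)=3554345, p(70)=4087968, p(71)=4697205, p(72)=5392783, p(73)=6185689, p(74)=7089500, p(75)=8118264, p(76)=9289091, p(77)=10619863, p(78)=12132164, p(79)=13848650, p(80)=15796476, p(81)=18004327, p(82)=20506255, p(83)=23338469, p(84)=26543660, p(85)=30167357, p(86)=34262962, p(87)=38887673, p(88)=44108109, p(89)=49995925, p(90)=56634173, p(91)=64112359, p(92)=72533807, p(93)=82010177, p(94)=92669720, p(95)=104651419, p(96)=118114304, p(97)=133230930, p(98)=150198136, p(99)=169229875, p(100)=190569292, p(101)=214481126, p(102)=241265379, p(103)=271248950, p(104)=304801365, p(105)=342325709, p(106)=384276336, p(107)=431149389, p(108)=483502844, p(109)=541946240, p(110)=607163746, p(111)=679903203, p(112)=761002156, p(113)=851376628, p(114)=952050665, p(115)=1064144451, p(116)=1188908248, p(117)=1327710076, p(118)=1482074143, p(119)=1653668665, p(120)=1844349560, p(121)=2056148051, p(122)=2291320912, p(123)=2552338241, p(124)=2841940500, p(125)=3163127352, p(126)=3519222692, p(127)=3913864295, p(128)=4351078600, p(129)=4835271870, p(130)=5371315400, p(131)=5964539504, p(132)=6620830889, p(133)=7346629512, p(134)=8149040695, p(135)=9035836076, p(136)=10015581680, p(137)=11097645016, p(138)=12292341831, p(139)=13610949895, p(140)=15065878135, p(141)=16670689208, p(142)=18440293320, p(143)=20390982757, p(144)=22540654445, p(145)=24908858009, p(146)=27517052599, p(147)=30388671978, p(148)=33549419497, p(149)=37027355200, p(150)=40853235313, p(151)=45060624582, p(152)=49686288421, p(153)=54770336324, p(154)=60356673280, p(155)=66493182097, p(156)=73232243759, p(157)=80630964769, p(158)=88751778802, p(159)=97662728555, p(160)=107438159466, p(161)=118159068427, p(162)=129913904637, p(163)=142798995930, p(164)=156919475295, p(165)=172389800255, p(166)=189334822579, p(167)=207890420102, p(168)=228204732751, p(169)=250438925115, p(170)=274768617130, p(171)=301384802048, p(172)=330495499613, p(173)=362326859895, p(174)=397125074750, p(175)=435157697830, p(176)=476715857290, p(177)=522115831195, p(178)=571701605655, p(179)=625846753120, p(180)=684957390936.
Final step: p(181) = p(180) + p(179) - p(176) - p(174) + p(169) + p(166) - p(159) - p(155) + p(146) + p(141) - p(130) - p(124) + p(111) + p(104) - p(89) - p(81) + p(64) + p(55) - p(36) - p(26) + p(5)
= 684957390936 + 625846753120 - 476715857290 - 397125074750 + 250438925115 + 189334822579 - 97662728555 - 66493182097 + 27517052599 + 16670689208 - 5371315400 - 2841940500 + 679903203 + 304801365 - 49995925 - 18004327 + 1741630 + 451276 - 17977 - 2436 + 7
= 749474411781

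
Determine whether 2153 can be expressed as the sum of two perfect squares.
28² + 37² (a=28, b=37)

Factorization: 2153 = 2153
By Fermat: n is sum of two squares iff every prime p ≡ 3 (mod 4) appears to even power.
All primes ≡ 3 (mod 4) appear to even power.
Search a = 0, 1, 2, … for 2153 - a² a perfect square: first hit at a = 28: 2153 - 784 = 1369 = 37².
2153 = 28² + 37² = 784 + 1369 ✓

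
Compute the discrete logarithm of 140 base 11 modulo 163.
126

Baby-step giant-step with step n = ⌈√163⌉ = 13.
Baby steps 11^j mod 163 (j:value) for j=0..12: 0:1, 1:11, 2:121, 3:27, 4:134, 5:7, 6:77, 7:32, 8:26, 9:123, 10:49, 11:50, 12:61.
Giant-step multiplier: 11^(-13) ≡ 11^(162-13) = 11^149 ≡ 103 (mod 163).
Giant steps γ_i = 140·103^i mod 163: γ_0=140, γ_1=76, γ_2=4, γ_3=86, γ_4=56, γ_5=63, γ_6=132, γ_7=67, γ_8=55, γ_9=123 (in table at j=9).
x = i·n + j = 9·13 + 9 = 126.
Check: 11^126 ≡ 140 (mod 163).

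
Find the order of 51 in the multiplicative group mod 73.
8

73 is prime, so ord(51) divides φ(73) = 72.
Divisors of 72: 1, 2, 3, 4, 6, 8, 9, 12, 18, 24, 36, 72.
Repeated squaring: 51^1 ≡ 51, 51^2 ≡ 46, 51^4 ≡ 72, 51^8 ≡ 1, 51^16 ≡ 1, 51^32 ≡ 1, 51^64 ≡ 1 (mod 73).
Test 51^d mod 73 for each divisor d in increasing order:
51^1 ≡ 51
51^2 ≡ 46
51^3 = 51^2·51^1 ≡ 10
51^4 ≡ 72
51^6 = 51^4·51^2 ≡ 27
51^8 ≡ 1  ← first divisor giving 1
The order is 8.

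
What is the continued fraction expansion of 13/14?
[0; 1, 13]

Euclidean algorithm steps:
13 = 0 × 14 + 13
14 = 1 × 13 + 1
13 = 13 × 1 + 0
Continued fraction: [0; 1, 13]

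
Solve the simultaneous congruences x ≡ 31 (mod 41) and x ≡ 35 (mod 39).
113

Using Chinese Remainder Theorem:
M = 41 × 39 = 1599
M1 = 39, M2 = 41
y1 = 39^(-1) mod 41 = 20
y2 = 41^(-1) mod 39 = 20
x = (31×39×20 + 35×41×20) mod 1599 = 113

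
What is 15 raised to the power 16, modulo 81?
0

Repeated squaring. Binary of 16 = 10000.
15^1 ≡ 15 (mod 81); 15^2 ≡ 63 (mod 81); 15^4 ≡ 0 (mod 81); 15^8 ≡ 0 (mod 81); 15^16 ≡ 0 (mod 81)
15^16 = 15^16 ≡ 0 (mod 81)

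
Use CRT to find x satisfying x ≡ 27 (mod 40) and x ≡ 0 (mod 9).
27

Using Chinese Remainder Theorem:
M = 40 × 9 = 360
M1 = 9, M2 = 40
y1 = 9^(-1) mod 40 = 9
y2 = 40^(-1) mod 9 = 7
x = (27×9×9 + 0×40×7) mod 360 = 27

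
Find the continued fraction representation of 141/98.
[1; 2, 3, 1, 1, 2, 2]

Euclidean algorithm steps:
141 = 1 × 98 + 43
98 = 2 × 43 + 12
43 = 3 × 12 + 7
12 = 1 × 7 + 5
7 = 1 × 5 + 2
5 = 2 × 2 + 1
2 = 2 × 1 + 0
Continued fraction: [1; 2, 3, 1, 1, 2, 2]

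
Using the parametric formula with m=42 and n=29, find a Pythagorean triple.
(923, 2436, 2605)

Euclid's formula: a = m² - n², b = 2mn, c = m² + n²
m = 42, n = 29
a = 42² - 29² = 1764 - 841 = 923
b = 2 × 42 × 29 = 2436
c = 42² + 29² = 1764 + 841 = 2605
Verification: 923² + 2436² = 851929 + 5934096 = 6786025 = 2605² ✓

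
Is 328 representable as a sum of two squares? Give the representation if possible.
2² + 18² (a=2, b=18)

Factorization: 328 = 2^3 × 41
By Fermat: n is sum of two squares iff every prime p ≡ 3 (mod 4) appears to even power.
All primes ≡ 3 (mod 4) appear to even power.
Search a = 0, 1, 2, … for 328 - a² a perfect square: first hit at a = 2: 328 - 4 = 324 = 18².
328 = 2² + 18² = 4 + 324 ✓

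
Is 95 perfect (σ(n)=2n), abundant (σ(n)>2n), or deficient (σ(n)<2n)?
deficient

Proper divisors of 95: sum = 1 + 5 + 19 = 25
Since 25 < 95, 95 is deficient.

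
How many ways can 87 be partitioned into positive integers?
38887673

p(n) counts ways to write n as a sum of positive integers (order ignored).
Euler's pentagonal recurrence: p(k) = p(k-1) + p(k-2) - p(k-5) - p(k-7) + p(k-12) + p(k-15) - ... (offsets j(3j∓1)/2, signs ++--, p(0)=1, p(<0)=0).
DP table for k = 0..86: p(0)=1, p(1)=1, p(2)=2, p(3)=3, p(4)=5, p(5)=7, p(6)=11, p(7)=15, p(8)=22, p(9)=30, p(10)=42, p(11)=56, p(12)=77, p(13)=101, p(14)=135, p(15)=176, p(16)=231, p(17)=297, p(18)=385, p(19)=490, p(20)=627, p(21)=792, p(22)=1002, p(23)=1255, p(24)=1575, p(25)=1958, p(26)=2436, p(27)=3010, p(28)=3718, p(29)=4565, p(30)=5604, p(31)=6842, p(32)=8349, p(33)=10143, p(34)=12310, p(35)=14883, p(36)=17977, p(37)=21637, p(38)=26015, p(39)=31185, p(40)=37338, p(41)=44583, p(42)=53174, p(43)=63261, p(44)=75175, p(45)=89134, p(46)=105558, p(47)=124754, p(48)=147273, p(49)=173525, p(50)=204226, p(51)=239943, p(52)=281589, p(53)=329931, p(54)=386155, p(55)=451276, p(56)=526823, p(57)=614154, p(58)=715220, p(59)=831820, p(60)=966467, p(61)=1121505, p(62)=1300156, p(63)=1505499, p(64)=1741630, p(65)=2012558, p(66)=2323520, p(67)=2679689, p(68)=3087735, p(69)=3554345, p(70)=4087968, p(71)=4697205, p(72)=5392783, p(73)=6185689, p(74)=7089500, p(75)=8118264, p(76)=9289091, p(77)=10619863, p(78)=12132164, p(79)=13848650, p(80)=15796476, p(81)=18004327, p(82)=20506255, p(83)=23338469, p(84)=26543660, p(85)=30167357, p(86)=34262962.
Final step: p(87) = p(86) + p(85) - p(82) - p(80) + p(75) + p(72) - p(65) - p(61) + p(52) + p(47) - p(36) - p(30) + p(17) + p(10)
= 34262962 + 30167357 - 20506255 - 15796476 + 8118264 + 5392783 - 2012558 - 1121505 + 281589 + 124754 - 17977 - 5604 + 297 + 42
= 38887673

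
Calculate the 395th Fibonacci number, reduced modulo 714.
341

Matrix identity: Q^n = [[F_(n+1), F_n], [F_n, F_(n-1)]] with Q = [[1,1],[1,0]].
n = 395 = 110001011₂. Square-and-multiply, entries mod 714:
Q^1 = [[1,1],[1,0]]
Q^3 = (Q^1)²·Q = [[3,2],[2,1]]
Q^6 = (Q^3)² = [[13,8],[8,5]]
Q^12 = (Q^6)² = [[233,144],[144,89]]
Q^24 = (Q^12)² = [[55,672],[672,97]]
Q^49 = (Q^24)²·Q = [[547,505],[505,42]]
Q^98 = (Q^49)² = [[170,421],[421,463]]
Q^197 = (Q^98)²·Q = [[680,509],[509,171]]
Q^395 = (Q^197)²·Q = [[102,341],[341,475]]
F_395 mod 714 = Q^395[0][1] = 341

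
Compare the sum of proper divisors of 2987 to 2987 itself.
deficient

Proper divisors of 2987: sum = 1 + 29 + 103 = 133
Since 133 < 2987, 2987 is deficient.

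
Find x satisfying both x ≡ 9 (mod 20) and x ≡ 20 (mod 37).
649

Using Chinese Remainder Theorem:
M = 20 × 37 = 740
M1 = 37, M2 = 20
y1 = 37^(-1) mod 20 = 13
y2 = 20^(-1) mod 37 = 13
x = (9×37×13 + 20×20×13) mod 740 = 649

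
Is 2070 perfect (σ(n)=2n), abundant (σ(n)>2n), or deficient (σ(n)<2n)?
abundant

Proper divisors of 2070: sum = 1 + 2 + 3 + 5 + 6 + 9 + 10 + 15 + ... + 345 + 414 + 690 + 1035 (23 divisors) = 3546
Since 3546 > 2070, 2070 is abundant.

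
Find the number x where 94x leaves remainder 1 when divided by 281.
3

gcd(94, 281) = 1, so the inverse exists.
Extended Euclidean algorithm on (281, 94):
281 = 2 × 94 + 93  ⟹  93 = (1)·281 + (-2)·94
94 = 1 × 93 + 1  ⟹  1 = (-1)·281 + (3)·94
So (3)·94 ≡ 1 (mod 281), i.e. 94^(-1) ≡ 3 (mod 281).
Check: 94 × 3 = 282 ≡ 1 (mod 281)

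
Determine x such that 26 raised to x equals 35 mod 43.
6

Baby-step giant-step with step n = ⌈√43⌉ = 7.
Baby steps 26^j mod 43 (j:value) for j=0..6: 0:1, 1:26, 2:31, 3:32, 4:15, 5:3, 6:35.
h = 35 is already in the table at j=6, so x = 6.
Check: 26^6 ≡ 35 (mod 43).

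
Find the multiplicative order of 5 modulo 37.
36

37 is prime, so ord(5) divides φ(37) = 36.
Divisors of 36: 1, 2, 3, 4, 6, 9, 12, 18, 36.
Repeated squaring: 5^1 ≡ 5, 5^2 ≡ 25, 5^4 ≡ 33, 5^8 ≡ 16, 5^16 ≡ 34, 5^32 ≡ 9 (mod 37).
Test 5^d mod 37 for each divisor d in increasing order:
5^1 ≡ 5
5^2 ≡ 25
5^3 = 5^2·5^1 ≡ 14
5^4 ≡ 33
5^6 = 5^4·5^2 ≡ 11
5^9 = 5^8·5^1 ≡ 6
5^12 = 5^8·5^4 ≡ 10
5^18 = 5^16·5^2 ≡ 36
5^36 = 5^32·5^4 ≡ 1  ← first divisor giving 1
The order is 36.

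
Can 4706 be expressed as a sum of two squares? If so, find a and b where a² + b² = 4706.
35² + 59² (a=35, b=59)

Factorization: 4706 = 2 × 13 × 181
By Fermat: n is sum of two squares iff every prime p ≡ 3 (mod 4) appears to even power.
All primes ≡ 3 (mod 4) appear to even power.
Search a = 0, 1, 2, … for 4706 - a² a perfect square: first hit at a = 35: 4706 - 1225 = 3481 = 59².
4706 = 35² + 59² = 1225 + 3481 ✓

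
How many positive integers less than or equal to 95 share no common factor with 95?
72

95 = 5 × 19
φ(n) = n × ∏(1 - 1/p) for each prime p dividing n
φ(95) = 95 × (1 - 1/5) × (1 - 1/19) = 72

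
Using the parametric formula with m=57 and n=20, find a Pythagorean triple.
(2849, 2280, 3649)

Euclid's formula: a = m² - n², b = 2mn, c = m² + n²
m = 57, n = 20
a = 57² - 20² = 3249 - 400 = 2849
b = 2 × 57 × 20 = 2280
c = 57² + 20² = 3249 + 400 = 3649
Verification: 2849² + 2280² = 8116801 + 5198400 = 13315201 = 3649² ✓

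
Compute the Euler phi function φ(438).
144

438 = 2 × 3 × 73
φ(n) = n × ∏(1 - 1/p) for each prime p dividing n
φ(438) = 438 × (1 - 1/2) × (1 - 1/3) × (1 - 1/73) = 144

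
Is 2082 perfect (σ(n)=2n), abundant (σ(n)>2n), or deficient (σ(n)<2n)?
abundant

Proper divisors of 2082: sum = 1 + 2 + 3 + 6 + 347 + 694 + 1041 = 2094
Since 2094 > 2082, 2082 is abundant.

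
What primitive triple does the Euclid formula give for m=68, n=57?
(1375, 7752, 7873)

Euclid's formula: a = m² - n², b = 2mn, c = m² + n²
m = 68, n = 57
a = 68² - 57² = 4624 - 3249 = 1375
b = 2 × 68 × 57 = 7752
c = 68² + 57² = 4624 + 3249 = 7873
Verification: 1375² + 7752² = 1890625 + 60093504 = 61984129 = 7873² ✓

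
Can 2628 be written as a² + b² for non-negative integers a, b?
18² + 48² (a=18, b=48)

Factorization: 2628 = 2^2 × 3^2 × 73
By Fermat: n is sum of two squares iff every prime p ≡ 3 (mod 4) appears to even power.
All primes ≡ 3 (mod 4) appear to even power.
Search a = 0, 1, 2, … for 2628 - a² a perfect square: first hit at a = 18: 2628 - 324 = 2304 = 48².
2628 = 18² + 48² = 324 + 2304 ✓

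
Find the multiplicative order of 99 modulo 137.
34

137 is prime, so ord(99) divides φ(137) = 136.
Divisors of 136: 1, 2, 4, 8, 17, 34, 68, 136.
Repeated squaring: 99^1 ≡ 99, 99^2 ≡ 74, 99^4 ≡ 133, 99^8 ≡ 16, 99^16 ≡ 119, 99^32 ≡ 50, 99^64 ≡ 34, 99^128 ≡ 60 (mod 137).
Test 99^d mod 137 for each divisor d in increasing order:
99^1 ≡ 99
99^2 ≡ 74
99^4 ≡ 133
99^8 ≡ 16
99^17 = 99^16·99^1 ≡ 136
99^34 = 99^32·99^2 ≡ 1  ← first divisor giving 1
The order is 34.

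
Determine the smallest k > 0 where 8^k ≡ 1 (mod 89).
11

89 is prime, so ord(8) divides φ(89) = 88.
Divisors of 88: 1, 2, 4, 8, 11, 22, 44, 88.
Repeated squaring: 8^1 ≡ 8, 8^2 ≡ 64, 8^4 ≡ 2, 8^8 ≡ 4, 8^16 ≡ 16, 8^32 ≡ 78, 8^64 ≡ 32 (mod 89).
Test 8^d mod 89 for each divisor d in increasing order:
8^1 ≡ 8
8^2 ≡ 64
8^4 ≡ 2
8^8 ≡ 4
8^11 = 8^8·8^2·8^1 ≡ 1  ← first divisor giving 1
The order is 11.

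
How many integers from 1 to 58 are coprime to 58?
28

58 = 2 × 29
φ(n) = n × ∏(1 - 1/p) for each prime p dividing n
φ(58) = 58 × (1 - 1/2) × (1 - 1/29) = 28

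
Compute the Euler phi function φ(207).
132

207 = 3^2 × 23
φ(n) = n × ∏(1 - 1/p) for each prime p dividing n
φ(207) = 207 × (1 - 1/3) × (1 - 1/23) = 132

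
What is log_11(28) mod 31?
2

Baby-step giant-step with step n = ⌈√31⌉ = 6.
Baby steps 11^j mod 31 (j:value) for j=0..5: 0:1, 1:11, 2:28, 3:29, 4:9, 5:6.
h = 28 is already in the table at j=2, so x = 2.
Check: 11^2 ≡ 28 (mod 31).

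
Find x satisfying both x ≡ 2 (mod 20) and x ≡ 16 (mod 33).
82

Using Chinese Remainder Theorem:
M = 20 × 33 = 660
M1 = 33, M2 = 20
y1 = 33^(-1) mod 20 = 17
y2 = 20^(-1) mod 33 = 5
x = (2×33×17 + 16×20×5) mod 660 = 82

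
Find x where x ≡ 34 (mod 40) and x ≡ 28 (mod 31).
834

Using Chinese Remainder Theorem:
M = 40 × 31 = 1240
M1 = 31, M2 = 40
y1 = 31^(-1) mod 40 = 31
y2 = 40^(-1) mod 31 = 7
x = (34×31×31 + 28×40×7) mod 1240 = 834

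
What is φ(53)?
52

53 = 53
φ(n) = n × ∏(1 - 1/p) for each prime p dividing n
φ(53) = 53 × (1 - 1/53) = 52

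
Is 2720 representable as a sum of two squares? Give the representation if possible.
4² + 52² (a=4, b=52)

Factorization: 2720 = 2^5 × 5 × 17
By Fermat: n is sum of two squares iff every prime p ≡ 3 (mod 4) appears to even power.
All primes ≡ 3 (mod 4) appear to even power.
Search a = 0, 1, 2, … for 2720 - a² a perfect square: first hit at a = 4: 2720 - 16 = 2704 = 52².
2720 = 4² + 52² = 16 + 2704 ✓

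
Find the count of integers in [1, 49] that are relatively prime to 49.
42

49 = 7^2
φ(n) = n × ∏(1 - 1/p) for each prime p dividing n
φ(49) = 49 × (1 - 1/7) = 42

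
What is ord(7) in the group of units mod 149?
74

149 is prime, so ord(7) divides φ(149) = 148.
Divisors of 148: 1, 2, 4, 37, 74, 148.
Repeated squaring: 7^1 ≡ 7, 7^2 ≡ 49, 7^4 ≡ 17, 7^8 ≡ 140, 7^16 ≡ 81, 7^32 ≡ 5, 7^64 ≡ 25, 7^128 ≡ 29 (mod 149).
Test 7^d mod 149 for each divisor d in increasing order:
7^1 ≡ 7
7^2 ≡ 49
7^4 ≡ 17
7^37 = 7^32·7^4·7^1 ≡ 148
7^74 = 7^64·7^8·7^2 ≡ 1  ← first divisor giving 1
The order is 74.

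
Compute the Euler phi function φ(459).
288

459 = 3^3 × 17
φ(n) = n × ∏(1 - 1/p) for each prime p dividing n
φ(459) = 459 × (1 - 1/3) × (1 - 1/17) = 288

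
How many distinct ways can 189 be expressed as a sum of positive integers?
1527273599625

p(n) counts ways to write n as a sum of positive integers (order ignored).
Euler's pentagonal recurrence: p(k) = p(k-1) + p(k-2) - p(k-5) - p(k-7) + p(k-12) + p(k-15) - ... (offsets j(3j∓1)/2, signs ++--, p(0)=1, p(<0)=0).
DP table for k = 0..188: p(0)=1, p(1)=1, p(2)=2, p(3)=3, p(4)=5, p(5)=7, p(6)=11, p(7)=15, p(8)=22, p(9)=30, p(10)=42, p(11)=56, p(12)=77, p(13)=101, p(14)=135, p(15)=176, p(16)=231, p(17)=297, p(18)=385, p(19)=490, p(20)=627, p(21)=792, p(22)=1002, p(23)=1255, p(24)=1575, p(25)=1958, p(26)=2436, p(27)=3010, p(28)=3718, p(29)=4565, p(30)=5604, p(31)=6842, p(32)=8349, p(33)=10143, p(34)=12310, p(35)=14883, p(36)=17977, p(37)=21637, p(38)=26015, p(39)=31185, p(40)=37338, p(41)=44583, p(42)=53174, p(43)=63261, p(44)=75175, p(45)=89134, p(46)=105558, p(47)=124754, p(48)=147273, p(49)=173525, p(50)=204226, p(51)=239943, p(52)=281589, p(53)=329931, p(54)=386155, p(55)=451276, p(56)=526823, p(57)=614154, p(58)=715220, p(59)=831820, p(60)=966467, p(61)=1121505, p(62)=1300156, p(63)=1505499, p(64)=1741630, p(65)=2012558, p(66)=2323520, p(67)=2679689, p(68)=3087735, p(69)=3554345, p(70)=4087968, p(71)=4697205, p(72)=5392783, p(73)=6185689, p(74)=7089500, p(75)=8118264, p(76)=9289091, p(77)=10619863, p(78)=12132164, p(79)=13848650, p(80)=15796476, p(81)=18004327, p(82)=20506255, p(83)=23338469, p(84)=26543660, p(85)=30167357, p(86)=34262962, p(87)=38887673, p(88)=44108109, p(89)=49995925, p(90)=56634173, p(91)=64112359, p(92)=72533807, p(93)=82010177, p(94)=92669720, p(95)=104651419, p(96)=118114304, p(97)=133230930, p(98)=150198136, p(99)=169229875, p(100)=190569292, p(101)=214481126, p(102)=241265379, p(103)=271248950, p(104)=304801365, p(105)=342325709, p(106)=384276336, p(107)=431149389, p(108)=483502844, p(109)=541946240, p(110)=607163746, p(111)=679903203, p(112)=761002156, p(113)=851376628, p(114)=952050665, p(115)=1064144451, p(116)=1188908248, p(117)=1327710076, p(118)=1482074143, p(119)=1653668665, p(120)=1844349560, p(121)=2056148051, p(122)=2291320912, p(123)=2552338241, p(124)=2841940500, p(125)=3163127352, p(126)=3519222692, p(127)=3913864295, p(128)=4351078600, p(129)=4835271870, p(130)=5371315400, p(131)=5964539504, p(132)=6620830889, p(133)=7346629512, p(134)=8149040695, p(135)=9035836076, p(136)=10015581680, p(137)=11097645016, p(138)=12292341831, p(139)=13610949895, p(140)=15065878135, p(141)=16670689208, p(142)=18440293320, p(143)=20390982757, p(144)=22540654445, p(145)=24908858009, p(146)=27517052599, p(147)=30388671978, p(148)=33549419497, p(149)=37027355200, p(150)=40853235313, p(151)=45060624582, p(152)=49686288421, p(153)=54770336324, p(154)=60356673280, p(155)=66493182097, p(156)=73232243759, p(157)=80630964769, p(158)=88751778802, p(159)=97662728555, p(160)=107438159466, p(161)=118159068427, p(162)=129913904637, p(163)=142798995930, p(164)=156919475295, p(165)=172389800255, p(166)=189334822579, p(167)=207890420102, p(168)=228204732751, p(169)=250438925115, p(170)=274768617130, p(171)=301384802048, p(172)=330495499613, p(173)=362326859895, p(174)=397125074750, p(175)=435157697830, p(176)=476715857290, p(177)=522115831195, p(178)=571701605655, p(179)=625846753120, p(180)=684957390936, p(181)=749474411781, p(182)=819876908323, p(183)=896684817527, p(184)=980462880430, p(185)=1071823774337, p(186)=1171432692373, p(187)=1280011042268, p(188)=1398341745571.
Final step: p(189) = p(188) + p(187) - p(184) - p(182) + p(177) + p(174) - p(167) - p(163) + p(154) + p(149) - p(138) - p(132) + p(119) + p(112) - p(97) - p(89) + p(72) + p(63) - p(44) - p(34) + p(13) + p(2)
= 1398341745571 + 1280011042268 - 980462880430 - 819876908323 + 522115831195 + 397125074750 - 207890420102 - 142798995930 + 60356673280 + 37027355200 - 12292341831 - 6620830889 + 1653668665 + 761002156 - 133230930 - 49995925 + 5392783 + 1505499 - 75175 - 12310 + 101 + 2
= 1527273599625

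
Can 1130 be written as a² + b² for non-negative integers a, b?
13² + 31² (a=13, b=31)

Factorization: 1130 = 2 × 5 × 113
By Fermat: n is sum of two squares iff every prime p ≡ 3 (mod 4) appears to even power.
All primes ≡ 3 (mod 4) appear to even power.
Search a = 0, 1, 2, … for 1130 - a² a perfect square: first hit at a = 13: 1130 - 169 = 961 = 31².
1130 = 13² + 31² = 169 + 961 ✓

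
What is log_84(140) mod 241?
93

Baby-step giant-step with step n = ⌈√241⌉ = 16.
Baby steps 84^j mod 241 (j:value) for j=0..15: 0:1, 1:84, 2:67, 3:85, 4:151, 5:152, 6:236, 7:62, 8:147, 9:57, 10:209, 11:204, 12:25, 13:172, 14:229, 15:197.
Giant-step multiplier: 84^(-16) ≡ 84^(240-16) = 84^224 ≡ 119 (mod 241).
Giant steps γ_i = 140·119^i mod 241: γ_0=140, γ_1=31, γ_2=74, γ_3=130, γ_4=46, γ_5=172 (in table at j=13).
x = i·n + j = 5·16 + 13 = 93.
Check: 84^93 ≡ 140 (mod 241).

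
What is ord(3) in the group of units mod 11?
5

11 is prime, so ord(3) divides φ(11) = 10.
Divisors of 10: 1, 2, 5, 10.
Repeated squaring: 3^1 ≡ 3, 3^2 ≡ 9, 3^4 ≡ 4, 3^8 ≡ 5 (mod 11).
Test 3^d mod 11 for each divisor d in increasing order:
3^1 ≡ 3
3^2 ≡ 9
3^5 = 3^4·3^1 ≡ 1  ← first divisor giving 1
The order is 5.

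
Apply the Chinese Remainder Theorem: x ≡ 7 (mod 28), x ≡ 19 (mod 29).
483

Using Chinese Remainder Theorem:
M = 28 × 29 = 812
M1 = 29, M2 = 28
y1 = 29^(-1) mod 28 = 1
y2 = 28^(-1) mod 29 = 28
x = (7×29×1 + 19×28×28) mod 812 = 483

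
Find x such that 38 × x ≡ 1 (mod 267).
260

gcd(38, 267) = 1, so the inverse exists.
Extended Euclidean algorithm on (267, 38):
267 = 7 × 38 + 1  ⟹  1 = (1)·267 + (-7)·38
So (-7)·38 ≡ 1 (mod 267), i.e. 38^(-1) ≡ -7 ≡ 260 (mod 267).
Check: 38 × 260 = 9880 ≡ 1 (mod 267)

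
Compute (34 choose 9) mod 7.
4

Using Lucas' theorem:
Write n=34 and k=9 in base 7:
n in base 7: [4, 6]
k in base 7: [1, 2]
C(34,9) mod 7 = ∏ C(n_i, k_i) mod 7
Digit binomials (mod 7): C(4,1) = 4; C(6,2) = 15 ≡ 1
Product: 4 × 1 = 4 ≡ 4 (mod 7)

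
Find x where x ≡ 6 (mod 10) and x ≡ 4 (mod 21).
46

Using Chinese Remainder Theorem:
M = 10 × 21 = 210
M1 = 21, M2 = 10
y1 = 21^(-1) mod 10 = 1
y2 = 10^(-1) mod 21 = 19
x = (6×21×1 + 4×10×19) mod 210 = 46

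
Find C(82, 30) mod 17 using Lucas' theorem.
5

Using Lucas' theorem:
Write n=82 and k=30 in base 17:
n in base 17: [4, 14]
k in base 17: [1, 13]
C(82,30) mod 17 = ∏ C(n_i, k_i) mod 17
Digit binomials (mod 17): C(4,1) = 4; C(14,13) = 14
Product: 4 × 14 = 56 ≡ 5 (mod 17)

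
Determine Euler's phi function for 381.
252

381 = 3 × 127
φ(n) = n × ∏(1 - 1/p) for each prime p dividing n
φ(381) = 381 × (1 - 1/3) × (1 - 1/127) = 252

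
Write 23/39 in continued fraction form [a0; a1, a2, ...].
[0; 1, 1, 2, 3, 2]

Euclidean algorithm steps:
23 = 0 × 39 + 23
39 = 1 × 23 + 16
23 = 1 × 16 + 7
16 = 2 × 7 + 2
7 = 3 × 2 + 1
2 = 2 × 1 + 0
Continued fraction: [0; 1, 1, 2, 3, 2]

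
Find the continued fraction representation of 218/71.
[3; 14, 5]

Euclidean algorithm steps:
218 = 3 × 71 + 5
71 = 14 × 5 + 1
5 = 5 × 1 + 0
Continued fraction: [3; 14, 5]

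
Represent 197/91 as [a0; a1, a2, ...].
[2; 6, 15]

Euclidean algorithm steps:
197 = 2 × 91 + 15
91 = 6 × 15 + 1
15 = 15 × 1 + 0
Continued fraction: [2; 6, 15]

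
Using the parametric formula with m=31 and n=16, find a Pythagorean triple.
(705, 992, 1217)

Euclid's formula: a = m² - n², b = 2mn, c = m² + n²
m = 31, n = 16
a = 31² - 16² = 961 - 256 = 705
b = 2 × 31 × 16 = 992
c = 31² + 16² = 961 + 256 = 1217
Verification: 705² + 992² = 497025 + 984064 = 1481089 = 1217² ✓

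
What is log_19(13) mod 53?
40

Baby-step giant-step with step n = ⌈√53⌉ = 8.
Baby steps 19^j mod 53 (j:value) for j=0..7: 0:1, 1:19, 2:43, 3:22, 4:47, 5:45, 6:7, 7:27.
Giant-step multiplier: 19^(-8) ≡ 19^(52-8) = 19^44 ≡ 28 (mod 53).
Giant steps γ_i = 13·28^i mod 53: γ_0=13, γ_1=46, γ_2=16, γ_3=24, γ_4=36, γ_5=1 (in table at j=0).
x = i·n + j = 5·8 + 0 = 40.
Check: 19^40 ≡ 13 (mod 53).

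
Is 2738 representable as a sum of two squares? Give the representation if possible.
23² + 47² (a=23, b=47)

Factorization: 2738 = 2 × 37^2
By Fermat: n is sum of two squares iff every prime p ≡ 3 (mod 4) appears to even power.
All primes ≡ 3 (mod 4) appear to even power.
Search a = 0, 1, 2, … for 2738 - a² a perfect square: first hit at a = 23: 2738 - 529 = 2209 = 47².
2738 = 23² + 47² = 529 + 2209 ✓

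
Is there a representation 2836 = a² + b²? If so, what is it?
30² + 44² (a=30, b=44)

Factorization: 2836 = 2^2 × 709
By Fermat: n is sum of two squares iff every prime p ≡ 3 (mod 4) appears to even power.
All primes ≡ 3 (mod 4) appear to even power.
Search a = 0, 1, 2, … for 2836 - a² a perfect square: first hit at a = 30: 2836 - 900 = 1936 = 44².
2836 = 30² + 44² = 900 + 1936 ✓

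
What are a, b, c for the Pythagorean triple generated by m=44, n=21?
(1495, 1848, 2377)

Euclid's formula: a = m² - n², b = 2mn, c = m² + n²
m = 44, n = 21
a = 44² - 21² = 1936 - 441 = 1495
b = 2 × 44 × 21 = 1848
c = 44² + 21² = 1936 + 441 = 2377
Verification: 1495² + 1848² = 2235025 + 3415104 = 5650129 = 2377² ✓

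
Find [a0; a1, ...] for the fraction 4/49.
[0; 12, 4]

Euclidean algorithm steps:
4 = 0 × 49 + 4
49 = 12 × 4 + 1
4 = 4 × 1 + 0
Continued fraction: [0; 12, 4]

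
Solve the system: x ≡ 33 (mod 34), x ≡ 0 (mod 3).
33

Using Chinese Remainder Theorem:
M = 34 × 3 = 102
M1 = 3, M2 = 34
y1 = 3^(-1) mod 34 = 23
y2 = 34^(-1) mod 3 = 1
x = (33×3×23 + 0×34×1) mod 102 = 33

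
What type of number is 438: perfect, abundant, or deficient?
abundant

Proper divisors of 438: sum = 1 + 2 + 3 + 6 + 73 + 146 + 219 = 450
Since 450 > 438, 438 is abundant.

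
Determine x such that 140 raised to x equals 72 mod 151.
138

Baby-step giant-step with step n = ⌈√151⌉ = 13.
Baby steps 140^j mod 151 (j:value) for j=0..12: 0:1, 1:140, 2:121, 3:28, 4:145, 5:66, 6:29, 7:134, 8:36, 9:57, 10:128, 11:102, 12:86.
Giant-step multiplier: 140^(-13) ≡ 140^(150-13) = 140^137 ≡ 117 (mod 151).
Giant steps γ_i = 72·117^i mod 151: γ_0=72, γ_1=119, γ_2=31, γ_3=3, γ_4=49, γ_5=146, γ_6=19, γ_7=109, γ_8=69, γ_9=70, γ_10=36 (in table at j=8).
x = i·n + j = 10·13 + 8 = 138.
Check: 140^138 ≡ 72 (mod 151).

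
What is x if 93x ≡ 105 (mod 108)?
x ≡ 29 (mod 36)

gcd(93, 108) = 3, which divides 105, so solutions exist.
Divide through by 3: 31x ≡ 35 (mod 36).
Find 31^(-1) mod 36 by the extended Euclidean algorithm:
36 = 1 × 31 + 5  ⟹  5 = (1)·36 + (-1)·31
31 = 6 × 5 + 1  ⟹  1 = (-6)·36 + (7)·31
So (7)·31 ≡ 1 (mod 36), i.e. 31^(-1) ≡ 7 (mod 36).
x ≡ 7 × 35 = 245 ≡ 29 (mod 36).
Check: 93 × 29 = 2697 ≡ 105 (mod 108).
x ≡ 29 (mod 36), giving 3 solutions mod 108.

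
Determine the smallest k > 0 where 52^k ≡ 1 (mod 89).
8

89 is prime, so ord(52) divides φ(89) = 88.
Divisors of 88: 1, 2, 4, 8, 11, 22, 44, 88.
Repeated squaring: 52^1 ≡ 52, 52^2 ≡ 34, 52^4 ≡ 88, 52^8 ≡ 1, 52^16 ≡ 1, 52^32 ≡ 1, 52^64 ≡ 1 (mod 89).
Test 52^d mod 89 for each divisor d in increasing order:
52^1 ≡ 52
52^2 ≡ 34
52^4 ≡ 88
52^8 ≡ 1  ← first divisor giving 1
The order is 8.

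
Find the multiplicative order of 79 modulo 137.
136

137 is prime, so ord(79) divides φ(137) = 136.
Divisors of 136: 1, 2, 4, 8, 17, 34, 68, 136.
Repeated squaring: 79^1 ≡ 79, 79^2 ≡ 76, 79^4 ≡ 22, 79^8 ≡ 73, 79^16 ≡ 123, 79^32 ≡ 59, 79^64 ≡ 56, 79^128 ≡ 122 (mod 137).
Test 79^d mod 137 for each divisor d in increasing order:
79^1 ≡ 79
79^2 ≡ 76
79^4 ≡ 22
79^8 ≡ 73
79^17 = 79^16·79^1 ≡ 127
79^34 = 79^32·79^2 ≡ 100
79^68 = 79^64·79^4 ≡ 136
79^136 = 79^128·79^8 ≡ 1  ← first divisor giving 1
The order is 136.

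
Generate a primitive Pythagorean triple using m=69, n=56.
(1625, 7728, 7897)

Euclid's formula: a = m² - n², b = 2mn, c = m² + n²
m = 69, n = 56
a = 69² - 56² = 4761 - 3136 = 1625
b = 2 × 69 × 56 = 7728
c = 69² + 56² = 4761 + 3136 = 7897
Verification: 1625² + 7728² = 2640625 + 59721984 = 62362609 = 7897² ✓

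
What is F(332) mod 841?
548

Matrix identity: Q^n = [[F_(n+1), F_n], [F_n, F_(n-1)]] with Q = [[1,1],[1,0]].
n = 332 = 101001100₂. Square-and-multiply, entries mod 841:
Q^1 = [[1,1],[1,0]]
Q^2 = (Q^1)² = [[2,1],[1,1]]
Q^5 = (Q^2)²·Q = [[8,5],[5,3]]
Q^10 = (Q^5)² = [[89,55],[55,34]]
Q^20 = (Q^10)² = [[13,37],[37,817]]
Q^41 = (Q^20)²·Q = [[290,697],[697,434]]
Q^83 = (Q^41)²·Q = [[580,552],[552,28]]
Q^166 = (Q^83)² = [[262,57],[57,205]]
Q^332 = (Q^166)² = [[408,548],[548,701]]
F_332 mod 841 = Q^332[0][1] = 548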